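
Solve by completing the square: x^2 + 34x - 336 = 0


Start: x^2 + 34x - 336 = 0
Move constant: x^2 + 34x = 336
Half of 34 is 17, squared is 289
Add 289 to both sides: x^2 + 34x + 289 = 625
(x + 17)^2 = 625
x + 17 = ±25
x = -17 + 25 = 8 or x = -17 - 25 = -42

x = -42, x = 8


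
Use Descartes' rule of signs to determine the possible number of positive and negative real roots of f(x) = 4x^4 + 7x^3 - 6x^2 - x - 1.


Descartes' rule of signs:

For positive roots, count sign changes in f(x) = 4x^4 + 7x^3 - 6x^2 - x - 1:
Signs of coefficients: +, +, -, -, -
Number of sign changes: 1
Possible positive real roots: 1

For negative roots, examine f(-x) = 4x^4 - 7x^3 - 6x^2 + x - 1:
Signs of coefficients: +, -, -, +, -
Number of sign changes: 3
Possible negative real roots: 3, 1

Positive roots: 1; Negative roots: 3 or 1


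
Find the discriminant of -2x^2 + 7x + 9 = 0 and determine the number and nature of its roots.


For ax^2 + bx + c = 0, discriminant D = b^2 - 4ac
Here a = -2, b = 7, c = 9
D = (7)^2 - 4(-2)(9) = 49 + 72 = 121

D = 121 > 0 and is a perfect square (sqrt = 11)
The equation has 2 distinct real rational roots.

Discriminant = 121, 2 distinct real rational roots


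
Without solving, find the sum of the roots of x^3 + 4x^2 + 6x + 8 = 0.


By Vieta's formulas for x^3 + bx^2 + cx + d = 0:
  r1 + r2 + r3 = -b/a = -4
  r1*r2 + r1*r3 + r2*r3 = c/a = 6
  r1*r2*r3 = -d/a = -8


Sum = -4


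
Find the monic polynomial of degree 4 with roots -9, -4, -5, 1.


A monic polynomial with roots -9, -4, -5, 1 is:
p(x) = (x + 9)(x + 4)(x + 5)(x - 1)
After multiplying by (x + 9): x + 9
After multiplying by (x + 4): x^2 + 13x + 36
After multiplying by (x + 5): x^3 + 18x^2 + 101x + 180
After multiplying by (x - 1): x^4 + 17x^3 + 83x^2 + 79x - 180

x^4 + 17x^3 + 83x^2 + 79x - 180


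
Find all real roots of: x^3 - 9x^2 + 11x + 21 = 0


Let p(x) = x^3 - 9x^2 + 11x + 21. By the rational root theorem (leading coefficient 1), any rational root is an integer divisor of 21: try ±1, ±2, ... in turn.
Test x = 1: value = 24 ≠ 0.
Test x = -1: value = 0 ✓, so (x + 1) is a factor.
Synthetic division by (x + 1): bring down 1; 1(-1) - 9 = -10; (-10)(-1) + 11 = 21; 21(-1) + 21 = 0 → quotient x^2 - 10x + 21, remainder 0.
Solve the quadratic x^2 - 10x + 21 = 0: discriminant = (-10)^2 - 4(1)(21) = 100 - 84 = 16.
sqrt(16) = 4, so x = (10 ± 4)/2: x = 7 or x = 3.

x = -1, x = 3, x = 7


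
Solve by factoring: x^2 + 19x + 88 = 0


We need two numbers that multiply to 88 and add to 19.
Those numbers are 8 and 11 (since 8 * 11 = 88 and 8 + 11 = 19).
So x^2 + 19x + 88 = (x + 8)(x + 11) = 0
Setting each factor to zero: x = -8 or x = -11

x = -11, x = -8


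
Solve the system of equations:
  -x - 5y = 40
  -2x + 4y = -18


Using Cramer's rule:
Determinant D = (-1)(4) - (-2)(-5) = -4 - 10 = -14
Dx = (40)(4) - (-18)(-5) = 160 - 90 = 70
Dy = (-1)(-18) - (-2)(40) = 18 + 80 = 98
x = Dx/D = 70/-14 = -5
y = Dy/D = 98/-14 = -7

x = -5, y = -7


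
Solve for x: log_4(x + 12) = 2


Convert to exponential form: x + 12 = 4^2 = 16
x = 16 - 12 = 4
Check: log_4(4 + 12) = log_4(16) = log_4(16) = 2 ✓

x = 4


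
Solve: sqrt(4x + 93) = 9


Square both sides: 4x + 93 = 9^2 = 81
4x = 81 - 93 = -12
x = -3
Check: sqrt(4*(-3) + 93) = sqrt(81) = 9 ✓

x = -3


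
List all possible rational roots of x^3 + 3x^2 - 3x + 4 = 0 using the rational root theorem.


Rational root theorem: possible roots are ±p/q where:
  p divides the constant term (4): p ∈ {1, 2, 4}
  q divides the leading coefficient (1): q ∈ {1}

All possible rational roots: -4, -2, -1, 1, 2, 4

-4, -2, -1, 1, 2, 4


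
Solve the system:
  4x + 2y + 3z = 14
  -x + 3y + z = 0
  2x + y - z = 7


Using Cramer's rule. Expand each determinant along the first row.
D  = 4*[3*(-1) - 1*1] - 2*[(-1)*(-1) - 1*2] + 3*[(-1)*1 - 3*2]
  = 4*(-4) - 2*(-1) + 3*(-7) = -35
Dx = 14*[3*(-1) - 1*1] - 2*[0*(-1) - 1*7] + 3*[0*1 - 3*7]
  = 14*(-4) - 2*(-7) + 3*(-21) = -105
Dy = 4*[0*(-1) - 1*7] - 14*[(-1)*(-1) - 1*2] + 3*[(-1)*7 - 0*2]
  = 4*(-7) - 14*(-1) + 3*(-7) = -35
Dz = 4*[3*7 - 0*1] - 2*[(-1)*7 - 0*2] + 14*[(-1)*1 - 3*2]
  = 4*(21) - 2*(-7) + 14*(-7) = 0
x = Dx/D = -105/-35 = 3, y = Dy/D = -35/-35 = 1, z = Dz/D = 0/-35 = 0
Check eq1: (4)(3) + (2)(1) + (3)(0) = 14 = 14 ✓
Check eq2: (-1)(3) + (3)(1) + (1)(0) = 0 = 0 ✓
Check eq3: (2)(3) + (1)(1) + (-1)(0) = 7 = 7 ✓

x = 3, y = 1, z = 0


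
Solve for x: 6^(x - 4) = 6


Express both sides with the same base.
6 = 6^1
Since the bases match, equate exponents: x - 4 = 1
So x = 1 - (-4) = 5

x = 5


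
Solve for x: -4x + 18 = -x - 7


Starting with: -4x + 18 = -x - 7
Move all x terms to left: (-4 + 1)x = -7 - 18
Simplify: -3x = -25
Divide both sides by -3: x = 25/3

x = 25/3


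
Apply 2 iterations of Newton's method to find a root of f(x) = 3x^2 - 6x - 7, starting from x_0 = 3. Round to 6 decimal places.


Newton's method: x_(n+1) = x_n - f(x_n)/f'(x_n)
f(x) = 3x^2 - 6x - 7
f'(x) = 6x - 6

Iteration 1:
  f(3.000000) = 2.000000
  f'(3.000000) = 12.000000
  x_1 = 3.000000 - (2.000000)/(12.000000) = 2.833333

Iteration 2:
  f(2.833333) = 0.083333
  f'(2.833333) = 11.000000
  x_2 = 2.833333 - (0.083333)/(11.000000) = 2.825758

x_2 = 2.825758


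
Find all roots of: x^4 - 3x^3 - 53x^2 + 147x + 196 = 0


Let p(x) = x^4 - 3x^3 - 53x^2 + 147x + 196. By the rational root theorem (leading coefficient 1), any rational root is an integer divisor of 196: try ±1, ±2, ... in turn.
Test x = 1: value = 288 ≠ 0.
Test x = -1: value = 0 ✓, so (x + 1) is a factor.
Synthetic division by (x + 1): bring down 1; 1(-1) - 3 = -4; (-4)(-1) - 53 = -49; (-49)(-1) + 147 = 196; 196(-1) + 196 = 0 → quotient x^3 - 4x^2 - 49x + 196, remainder 0.
Continue with the quotient x^3 - 4x^2 - 49x + 196 (candidates must divide 196; re-test x = -1 first in case it repeats).
Test x = -1: value = 240 ≠ 0.
Test x = 2: value = 90 ≠ 0.
Test x = -2: value = 270 ≠ 0.
Test x = 4: value = 0 ✓, so (x - 4) is a factor.
Synthetic division by (x - 4): bring down 1; 1(4) - 4 = 0; 0(4) - 49 = -49; (-49)(4) + 196 = 0 → quotient x^2 - 49, remainder 0.
Solve the quadratic x^2 - 49 = 0: discriminant = 0^2 - 4(1)(-49) = 0 + 196 = 196.
sqrt(196) = 14, so x = (0 ± 14)/2: x = 7 or x = -7.
Collecting all roots found:

x = -7, x = -1, x = 4, x = 7


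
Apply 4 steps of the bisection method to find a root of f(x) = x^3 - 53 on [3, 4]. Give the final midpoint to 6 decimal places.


f(x) = x^3 - 53
f(3) = -26 < 0
f(4) = 11 > 0

Step 1: midpoint = (3.000000 + 4.000000)/2 = 3.500000
  f(3.500000) = -10.125000
  f(mid) < 0, so root is in [3.500000, 4.000000]

Step 2: midpoint = (3.500000 + 4.000000)/2 = 3.750000
  f(3.750000) = -0.265625
  f(mid) < 0, so root is in [3.750000, 4.000000]

Step 3: midpoint = (3.750000 + 4.000000)/2 = 3.875000
  f(3.875000) = 5.185547
  f(mid) > 0, so root is in [3.750000, 3.875000]

Step 4: midpoint = (3.750000 + 3.875000)/2 = 3.812500
  f(3.812500) = 2.415283
  f(mid) > 0, so root is in [3.750000, 3.812500]

midpoint = 3.812500


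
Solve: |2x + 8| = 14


An absolute value equation |expr| = 14 gives two cases:
Case 1: 2x + 8 = 14
  2x = 6, so x = 3
Case 2: 2x + 8 = -14
  2x = -22, so x = -11

x = -11, x = 3


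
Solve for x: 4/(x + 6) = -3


Multiply both sides by (x + 6): 4 = -3(x + 6)
Distribute: 4 = -3x - 18
-3x = 4 + 18 = 22
x = -22/3

x = -22/3


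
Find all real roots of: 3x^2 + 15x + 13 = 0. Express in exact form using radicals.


Using the quadratic formula: x = (-b ± sqrt(b^2 - 4ac)) / (2a)
Here a = 3, b = 15, c = 13
Discriminant = b^2 - 4ac = 15^2 - 4(3)(13) = 225 - 156 = 69
Since discriminant = 69 > 0, there are two real roots.
x = (-15 ± sqrt(69)) / 6
Numerically: x ≈ -1.1156 or x ≈ -3.8844

x = (-15 + sqrt(69)) / 6 or x = (-15 - sqrt(69)) / 6


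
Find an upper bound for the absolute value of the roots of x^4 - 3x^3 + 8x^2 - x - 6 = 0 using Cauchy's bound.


Cauchy's bound: all roots r satisfy |r| <= 1 + max(|a_i/a_n|) for i = 0,...,n-1
where a_n is the leading coefficient.

Coefficients: [1, -3, 8, -1, -6]
Leading coefficient a_n = 1
Ratios |a_i/a_n|: 3, 8, 1, 6
Maximum ratio: 8
Cauchy's bound: |r| <= 1 + 8 = 9

Upper bound = 9


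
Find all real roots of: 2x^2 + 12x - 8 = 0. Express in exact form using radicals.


Using the quadratic formula: x = (-b ± sqrt(b^2 - 4ac)) / (2a)
Here a = 2, b = 12, c = -8
Discriminant = b^2 - 4ac = 12^2 - 4(2)(-8) = 144 + 64 = 208
Since discriminant = 208 > 0, there are two real roots.
x = (-12 ± 4*sqrt(13)) / 4
Simplifying: x = -3 ± sqrt(13)
Numerically: x ≈ 0.6056 or x ≈ -6.6056

x = -3 + sqrt(13) or x = -3 - sqrt(13)


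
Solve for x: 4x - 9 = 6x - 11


Starting with: 4x - 9 = 6x - 11
Move all x terms to left: (4 - 6)x = -11 + 9
Simplify: -2x = -2
Divide both sides by -2: x = 1

x = 1


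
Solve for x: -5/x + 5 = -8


Subtract 5 from both sides: -5/x = -13
Multiply both sides by x: -5 = -13 * x
Divide by -13: x = 5/13

x = 5/13


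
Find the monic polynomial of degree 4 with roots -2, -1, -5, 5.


A monic polynomial with roots -2, -1, -5, 5 is:
p(x) = (x + 2)(x + 1)(x + 5)(x - 5)
After multiplying by (x + 2): x + 2
After multiplying by (x + 1): x^2 + 3x + 2
After multiplying by (x + 5): x^3 + 8x^2 + 17x + 10
After multiplying by (x - 5): x^4 + 3x^3 - 23x^2 - 75x - 50

x^4 + 3x^3 - 23x^2 - 75x - 50


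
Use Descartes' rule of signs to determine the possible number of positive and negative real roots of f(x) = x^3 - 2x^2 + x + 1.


Descartes' rule of signs:

For positive roots, count sign changes in f(x) = x^3 - 2x^2 + x + 1:
Signs of coefficients: +, -, +, +
Number of sign changes: 2
Possible positive real roots: 2, 0

For negative roots, examine f(-x) = -x^3 - 2x^2 - x + 1:
Signs of coefficients: -, -, -, +
Number of sign changes: 1
Possible negative real roots: 1

Positive roots: 2 or 0; Negative roots: 1


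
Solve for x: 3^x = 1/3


Express both sides with the same base.
1/3 = 3^(-1)
Since the bases match: x = -1

x = -1


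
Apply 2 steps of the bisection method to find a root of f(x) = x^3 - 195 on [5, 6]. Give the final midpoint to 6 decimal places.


f(x) = x^3 - 195
f(5) = -70 < 0
f(6) = 21 > 0

Step 1: midpoint = (5.000000 + 6.000000)/2 = 5.500000
  f(5.500000) = -28.625000
  f(mid) < 0, so root is in [5.500000, 6.000000]

Step 2: midpoint = (5.500000 + 6.000000)/2 = 5.750000
  f(5.750000) = -4.890625
  f(mid) < 0, so root is in [5.750000, 6.000000]

midpoint = 5.750000


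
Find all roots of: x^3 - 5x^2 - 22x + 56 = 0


Let p(x) = x^3 - 5x^2 - 22x + 56. By the rational root theorem (leading coefficient 1), any rational root is an integer divisor of 56: try ±1, ±2, ... in turn.
Test x = 1: value = 30 ≠ 0.
Test x = -1: value = 72 ≠ 0.
Test x = 2: value = 0 ✓, so (x - 2) is a factor.
Synthetic division by (x - 2): bring down 1; 1(2) - 5 = -3; (-3)(2) - 22 = -28; (-28)(2) + 56 = 0 → quotient x^2 - 3x - 28, remainder 0.
Solve the quadratic x^2 - 3x - 28 = 0: discriminant = (-3)^2 - 4(1)(-28) = 9 + 112 = 121.
sqrt(121) = 11, so x = (3 ± 11)/2: x = 7 or x = -4.
Collecting all roots found:

x = -4, x = 2, x = 7


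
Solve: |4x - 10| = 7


An absolute value equation |expr| = 7 gives two cases:
Case 1: 4x - 10 = 7
  4x = 17, so x = 17/4
Case 2: 4x - 10 = -7
  4x = 3, so x = 3/4

x = 3/4, x = 17/4


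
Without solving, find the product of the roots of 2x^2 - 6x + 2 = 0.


By Vieta's formulas for ax^2 + bx + c = 0:
  Sum of roots = -b/a
  Product of roots = c/a

Here a = 2, b = -6, c = 2
Sum = -(-6)/2 = 3
Product = 2/2 = 1

Product = 1


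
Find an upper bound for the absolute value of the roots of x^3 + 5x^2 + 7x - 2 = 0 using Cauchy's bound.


Cauchy's bound: all roots r satisfy |r| <= 1 + max(|a_i/a_n|) for i = 0,...,n-1
where a_n is the leading coefficient.

Coefficients: [1, 5, 7, -2]
Leading coefficient a_n = 1
Ratios |a_i/a_n|: 5, 7, 2
Maximum ratio: 7
Cauchy's bound: |r| <= 1 + 7 = 8

Upper bound = 8


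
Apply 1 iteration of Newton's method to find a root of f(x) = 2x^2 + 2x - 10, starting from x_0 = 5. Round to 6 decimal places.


Newton's method: x_(n+1) = x_n - f(x_n)/f'(x_n)
f(x) = 2x^2 + 2x - 10
f'(x) = 4x + 2

Iteration 1:
  f(5.000000) = 50.000000
  f'(5.000000) = 22.000000
  x_1 = 5.000000 - (50.000000)/(22.000000) = 2.727273

x_1 = 2.727273


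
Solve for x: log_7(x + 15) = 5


Convert to exponential form: x + 15 = 7^5 = 16807
x = 16807 - 15 = 16792
Check: log_7(16792 + 15) = log_7(16807) = log_7(16807) = 5 ✓

x = 16792


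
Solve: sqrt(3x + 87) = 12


Square both sides: 3x + 87 = 12^2 = 144
3x = 144 - 87 = 57
x = 19
Check: sqrt(3*19 + 87) = sqrt(144) = 12 ✓

x = 19


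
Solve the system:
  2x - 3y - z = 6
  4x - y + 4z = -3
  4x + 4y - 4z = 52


Using Cramer's rule. Expand each determinant along the first row.
D  = 2*[(-1)*(-4) - 4*4] - (-3)*[4*(-4) - 4*4] + (-1)*[4*4 - (-1)*4]
  = 2*(-12) - (-3)*(-32) + (-1)*(20) = -140
Dx = 6*[(-1)*(-4) - 4*4] - (-3)*[(-3)*(-4) - 4*52] + (-1)*[(-3)*4 - (-1)*52]
  = 6*(-12) - (-3)*(-196) + (-1)*(40) = -700
Dy = 2*[(-3)*(-4) - 4*52] - 6*[4*(-4) - 4*4] + (-1)*[4*52 - (-3)*4]
  = 2*(-196) - 6*(-32) + (-1)*(220) = -420
Dz = 2*[(-1)*52 - (-3)*4] - (-3)*[4*52 - (-3)*4] + 6*[4*4 - (-1)*4]
  = 2*(-40) - (-3)*(220) + 6*(20) = 700
x = Dx/D = -700/-140 = 5, y = Dy/D = -420/-140 = 3, z = Dz/D = 700/-140 = -5
Check eq1: (2)(5) + (-3)(3) + (-1)(-5) = 6 = 6 ✓
Check eq2: (4)(5) + (-1)(3) + (4)(-5) = -3 = -3 ✓
Check eq3: (4)(5) + (4)(3) + (-4)(-5) = 52 = 52 ✓

x = 5, y = 3, z = -5


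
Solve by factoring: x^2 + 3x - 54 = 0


We need two numbers that multiply to -54 and add to 3.
Those numbers are 9 and -6 (since 9 * (-6) = -54 and 9 + (-6) = 3).
So x^2 + 3x - 54 = (x + 9)(x - 6) = 0
Setting each factor to zero: x = -9 or x = 6

x = -9, x = 6


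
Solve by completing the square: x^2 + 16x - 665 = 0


Start: x^2 + 16x - 665 = 0
Move constant: x^2 + 16x = 665
Half of 16 is 8, squared is 64
Add 64 to both sides: x^2 + 16x + 64 = 729
(x + 8)^2 = 729
x + 8 = ±27
x = -8 + 27 = 19 or x = -8 - 27 = -35

x = -35, x = 19


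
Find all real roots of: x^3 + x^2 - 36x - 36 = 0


Let p(x) = x^3 + x^2 - 36x - 36. By the rational root theorem (leading coefficient 1), any rational root is an integer divisor of 36: try ±1, ±2, ... in turn.
Test x = 1: value = -70 ≠ 0.
Test x = -1: value = 0 ✓, so (x + 1) is a factor.
Synthetic division by (x + 1): bring down 1; 1(-1) + 1 = 0; 0(-1) - 36 = -36; (-36)(-1) - 36 = 0 → quotient x^2 - 36, remainder 0.
Solve the quadratic x^2 - 36 = 0: discriminant = 0^2 - 4(1)(-36) = 0 + 144 = 144.
sqrt(144) = 12, so x = (0 ± 12)/2: x = 6 or x = -6.

x = -6, x = -1, x = 6


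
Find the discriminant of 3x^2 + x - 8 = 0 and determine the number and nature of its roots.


For ax^2 + bx + c = 0, discriminant D = b^2 - 4ac
Here a = 3, b = 1, c = -8
D = (1)^2 - 4(3)(-8) = 1 + 96 = 97

D = 97 > 0 but not a perfect square
The equation has 2 distinct real irrational roots.

Discriminant = 97, 2 distinct real irrational roots


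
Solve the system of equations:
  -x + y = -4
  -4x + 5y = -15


Using Cramer's rule:
Determinant D = (-1)(5) - (-4)(1) = -5 + 4 = -1
Dx = (-4)(5) - (-15)(1) = -20 + 15 = -5
Dy = (-1)(-15) - (-4)(-4) = 15 - 16 = -1
x = Dx/D = -5/-1 = 5
y = Dy/D = -1/-1 = 1

x = 5, y = 1


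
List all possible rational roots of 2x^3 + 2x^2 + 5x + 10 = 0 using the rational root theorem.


Rational root theorem: possible roots are ±p/q where:
  p divides the constant term (10): p ∈ {1, 2, 5, 10}
  q divides the leading coefficient (2): q ∈ {1, 2}

All possible rational roots: -10, -5, -5/2, -2, -1, -1/2, 1/2, 1, 2, 5/2, 5, 10

-10, -5, -5/2, -2, -1, -1/2, 1/2, 1, 2, 5/2, 5, 10


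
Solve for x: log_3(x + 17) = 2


Convert to exponential form: x + 17 = 3^2 = 9
x = 9 - 17 = -8
Check: log_3(-8 + 17) = log_3(9) = log_3(9) = 2 ✓

x = -8


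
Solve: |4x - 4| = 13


An absolute value equation |expr| = 13 gives two cases:
Case 1: 4x - 4 = 13
  4x = 17, so x = 17/4
Case 2: 4x - 4 = -13
  4x = -9, so x = -9/4

x = -9/4, x = 17/4


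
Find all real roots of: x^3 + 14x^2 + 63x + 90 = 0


Let p(x) = x^3 + 14x^2 + 63x + 90. By the rational root theorem (leading coefficient 1), any rational root is an integer divisor of 90: try ±1, ±2, ... in turn.
Test x = 1: value = 168 ≠ 0.
Test x = -1: value = 40 ≠ 0.
Test x = 2: value = 280 ≠ 0.
Test x = -2: value = 12 ≠ 0.
Test x = 3: value = 432 ≠ 0.
Test x = -3: value = 0 ✓, so (x + 3) is a factor.
Synthetic division by (x + 3): bring down 1; 1(-3) + 14 = 11; 11(-3) + 63 = 30; 30(-3) + 90 = 0 → quotient x^2 + 11x + 30, remainder 0.
Solve the quadratic x^2 + 11x + 30 = 0: discriminant = 11^2 - 4(1)(30) = 121 - 120 = 1.
sqrt(1) = 1, so x = (-11 ± 1)/2: x = -5 or x = -6.

x = -6, x = -5, x = -3


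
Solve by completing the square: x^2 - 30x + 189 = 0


Start: x^2 - 30x + 189 = 0
Move constant: x^2 - 30x = -189
Half of -30 is -15, squared is 225
Add 225 to both sides: x^2 - 30x + 225 = 36
(x - 15)^2 = 36
x - 15 = ±6
x = 15 + 6 = 21 or x = 15 - 6 = 9

x = 9, x = 21


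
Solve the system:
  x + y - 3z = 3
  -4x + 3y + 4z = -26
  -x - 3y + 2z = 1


Using Cramer's rule. Expand each determinant along the first row.
D  = 1*[3*2 - 4*(-3)] - 1*[(-4)*2 - 4*(-1)] + (-3)*[(-4)*(-3) - 3*(-1)]
  = 1*(18) - 1*(-4) + (-3)*(15) = -23
Dx = 3*[3*2 - 4*(-3)] - 1*[(-26)*2 - 4*1] + (-3)*[(-26)*(-3) - 3*1]
  = 3*(18) - 1*(-56) + (-3)*(75) = -115
Dy = 1*[(-26)*2 - 4*1] - 3*[(-4)*2 - 4*(-1)] + (-3)*[(-4)*1 - (-26)*(-1)]
  = 1*(-56) - 3*(-4) + (-3)*(-30) = 46
Dz = 1*[3*1 - (-26)*(-3)] - 1*[(-4)*1 - (-26)*(-1)] + 3*[(-4)*(-3) - 3*(-1)]
  = 1*(-75) - 1*(-30) + 3*(15) = 0
x = Dx/D = -115/-23 = 5, y = Dy/D = 46/-23 = -2, z = Dz/D = 0/-23 = 0
Check eq1: (1)(5) + (1)(-2) + (-3)(0) = 3 = 3 ✓
Check eq2: (-4)(5) + (3)(-2) + (4)(0) = -26 = -26 ✓
Check eq3: (-1)(5) + (-3)(-2) + (2)(0) = 1 = 1 ✓

x = 5, y = -2, z = 0


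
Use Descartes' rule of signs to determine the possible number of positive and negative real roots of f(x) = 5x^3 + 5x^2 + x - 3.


Descartes' rule of signs:

For positive roots, count sign changes in f(x) = 5x^3 + 5x^2 + x - 3:
Signs of coefficients: +, +, +, -
Number of sign changes: 1
Possible positive real roots: 1

For negative roots, examine f(-x) = -5x^3 + 5x^2 - x - 3:
Signs of coefficients: -, +, -, -
Number of sign changes: 2
Possible negative real roots: 2, 0

Positive roots: 1; Negative roots: 2 or 0


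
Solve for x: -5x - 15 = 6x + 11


Starting with: -5x - 15 = 6x + 11
Move all x terms to left: (-5 - 6)x = 11 + 15
Simplify: -11x = 26
Divide both sides by -11: x = -26/11

x = -26/11


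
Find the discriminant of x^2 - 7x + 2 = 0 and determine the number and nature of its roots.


For ax^2 + bx + c = 0, discriminant D = b^2 - 4ac
Here a = 1, b = -7, c = 2
D = (-7)^2 - 4(1)(2) = 49 - 8 = 41

D = 41 > 0 but not a perfect square
The equation has 2 distinct real irrational roots.

Discriminant = 41, 2 distinct real irrational roots


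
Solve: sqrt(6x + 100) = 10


Square both sides: 6x + 100 = 10^2 = 100
6x = 100 - 100 = 0
x = 0
Check: sqrt(6*0 + 100) = sqrt(100) = 10 ✓

x = 0


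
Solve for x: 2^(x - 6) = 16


Express both sides with the same base.
16 = 2^4
Since the bases match, equate exponents: x - 6 = 4
So x = 4 - (-6) = 10

x = 10


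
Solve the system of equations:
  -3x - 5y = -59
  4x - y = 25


Using Cramer's rule:
Determinant D = (-3)(-1) - (4)(-5) = 3 + 20 = 23
Dx = (-59)(-1) - (25)(-5) = 59 + 125 = 184
Dy = (-3)(25) - (4)(-59) = -75 + 236 = 161
x = Dx/D = 184/23 = 8
y = Dy/D = 161/23 = 7

x = 8, y = 7


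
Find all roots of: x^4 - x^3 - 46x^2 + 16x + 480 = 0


Let p(x) = x^4 - x^3 - 46x^2 + 16x + 480. By the rational root theorem (leading coefficient 1), any rational root is an integer divisor of 480: try ±1, ±2, ... in turn.
Test x = 1: value = 450 ≠ 0.
Test x = -1: value = 420 ≠ 0.
Test x = 2: value = 336 ≠ 0.
Test x = -2: value = 288 ≠ 0.
Test x = 3: value = 168 ≠ 0.
Test x = -3: value = 126 ≠ 0.
Test x = 4: value = 0 ✓, so (x - 4) is a factor.
Synthetic division by (x - 4): bring down 1; 1(4) - 1 = 3; 3(4) - 46 = -34; (-34)(4) + 16 = -120; (-120)(4) + 480 = 0 → quotient x^3 + 3x^2 - 34x - 120, remainder 0.
Continue with the quotient x^3 + 3x^2 - 34x - 120 (candidates must divide 120; re-test x = 4 first in case it repeats).
Test x = 4: value = -144 ≠ 0.
Test x = -4: value = 0 ✓, so (x + 4) is a factor.
Synthetic division by (x + 4): bring down 1; 1(-4) + 3 = -1; (-1)(-4) - 34 = -30; (-30)(-4) - 120 = 0 → quotient x^2 - x - 30, remainder 0.
Solve the quadratic x^2 - x - 30 = 0: discriminant = (-1)^2 - 4(1)(-30) = 1 + 120 = 121.
sqrt(121) = 11, so x = (1 ± 11)/2: x = 6 or x = -5.
Collecting all roots found:

x = -5, x = -4, x = 4, x = 6


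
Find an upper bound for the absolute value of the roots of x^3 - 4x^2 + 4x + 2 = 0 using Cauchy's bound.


Cauchy's bound: all roots r satisfy |r| <= 1 + max(|a_i/a_n|) for i = 0,...,n-1
where a_n is the leading coefficient.

Coefficients: [1, -4, 4, 2]
Leading coefficient a_n = 1
Ratios |a_i/a_n|: 4, 4, 2
Maximum ratio: 4
Cauchy's bound: |r| <= 1 + 4 = 5

Upper bound = 5


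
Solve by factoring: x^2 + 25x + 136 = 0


We need two numbers that multiply to 136 and add to 25.
Those numbers are 17 and 8 (since 17 * 8 = 136 and 17 + 8 = 25).
So x^2 + 25x + 136 = (x + 17)(x + 8) = 0
Setting each factor to zero: x = -17 or x = -8

x = -17, x = -8


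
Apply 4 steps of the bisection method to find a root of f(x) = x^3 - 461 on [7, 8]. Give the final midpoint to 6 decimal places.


f(x) = x^3 - 461
f(7) = -118 < 0
f(8) = 51 > 0

Step 1: midpoint = (7.000000 + 8.000000)/2 = 7.500000
  f(7.500000) = -39.125000
  f(mid) < 0, so root is in [7.500000, 8.000000]

Step 2: midpoint = (7.500000 + 8.000000)/2 = 7.750000
  f(7.750000) = 4.484375
  f(mid) > 0, so root is in [7.500000, 7.750000]

Step 3: midpoint = (7.500000 + 7.750000)/2 = 7.625000
  f(7.625000) = -17.677734
  f(mid) < 0, so root is in [7.625000, 7.750000]

Step 4: midpoint = (7.625000 + 7.750000)/2 = 7.687500
  f(7.687500) = -6.686768
  f(mid) < 0, so root is in [7.687500, 7.750000]

midpoint = 7.687500


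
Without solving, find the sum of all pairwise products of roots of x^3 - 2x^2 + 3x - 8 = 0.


By Vieta's formulas for x^3 + bx^2 + cx + d = 0:
  r1 + r2 + r3 = -b/a = 2
  r1*r2 + r1*r3 + r2*r3 = c/a = 3
  r1*r2*r3 = -d/a = 8


Sum of pairwise products = 3


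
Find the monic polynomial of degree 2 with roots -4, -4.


A monic polynomial with roots -4, -4 is:
p(x) = (x + 4)(x + 4)
After multiplying by (x + 4): x + 4
After multiplying by (x + 4): x^2 + 8x + 16

x^2 + 8x + 16


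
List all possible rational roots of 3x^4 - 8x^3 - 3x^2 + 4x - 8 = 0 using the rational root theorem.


Rational root theorem: possible roots are ±p/q where:
  p divides the constant term (-8): p ∈ {1, 2, 4, 8}
  q divides the leading coefficient (3): q ∈ {1, 3}

All possible rational roots: -8, -4, -8/3, -2, -4/3, -1, -2/3, -1/3, 1/3, 2/3, 1, 4/3, 2, 8/3, 4, 8

-8, -4, -8/3, -2, -4/3, -1, -2/3, -1/3, 1/3, 2/3, 1, 4/3, 2, 8/3, 4, 8


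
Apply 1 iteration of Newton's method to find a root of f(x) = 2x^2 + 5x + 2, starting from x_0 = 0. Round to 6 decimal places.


Newton's method: x_(n+1) = x_n - f(x_n)/f'(x_n)
f(x) = 2x^2 + 5x + 2
f'(x) = 4x + 5

Iteration 1:
  f(0.000000) = 2.000000
  f'(0.000000) = 5.000000
  x_1 = 0.000000 - (2.000000)/(5.000000) = -0.400000

x_1 = -0.400000


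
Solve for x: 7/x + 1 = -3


Subtract 1 from both sides: 7/x = -4
Multiply both sides by x: 7 = -4 * x
Divide by -4: x = -7/4

x = -7/4


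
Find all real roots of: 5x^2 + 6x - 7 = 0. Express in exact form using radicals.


Using the quadratic formula: x = (-b ± sqrt(b^2 - 4ac)) / (2a)
Here a = 5, b = 6, c = -7
Discriminant = b^2 - 4ac = 6^2 - 4(5)(-7) = 36 + 140 = 176
Since discriminant = 176 > 0, there are two real roots.
x = (-6 ± 4*sqrt(11)) / 10
Simplifying: x = (-3 ± 2*sqrt(11)) / 5
Numerically: x ≈ 0.7266 or x ≈ -1.9266

x = (-3 + 2*sqrt(11)) / 5 or x = (-3 - 2*sqrt(11)) / 5


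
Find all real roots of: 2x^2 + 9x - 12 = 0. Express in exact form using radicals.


Using the quadratic formula: x = (-b ± sqrt(b^2 - 4ac)) / (2a)
Here a = 2, b = 9, c = -12
Discriminant = b^2 - 4ac = 9^2 - 4(2)(-12) = 81 + 96 = 177
Since discriminant = 177 > 0, there are two real roots.
x = (-9 ± sqrt(177)) / 4
Numerically: x ≈ 1.0760 or x ≈ -5.5760

x = (-9 + sqrt(177)) / 4 or x = (-9 - sqrt(177)) / 4


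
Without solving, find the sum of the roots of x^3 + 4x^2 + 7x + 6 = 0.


By Vieta's formulas for x^3 + bx^2 + cx + d = 0:
  r1 + r2 + r3 = -b/a = -4
  r1*r2 + r1*r3 + r2*r3 = c/a = 7
  r1*r2*r3 = -d/a = -6


Sum = -4


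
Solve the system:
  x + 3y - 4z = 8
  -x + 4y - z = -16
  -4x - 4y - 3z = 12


Using Cramer's rule. Expand each determinant along the first row.
D  = 1*[4*(-3) - (-1)*(-4)] - 3*[(-1)*(-3) - (-1)*(-4)] + (-4)*[(-1)*(-4) - 4*(-4)]
  = 1*(-16) - 3*(-1) + (-4)*(20) = -93
Dx = 8*[4*(-3) - (-1)*(-4)] - 3*[(-16)*(-3) - (-1)*12] + (-4)*[(-16)*(-4) - 4*12]
  = 8*(-16) - 3*(60) + (-4)*(16) = -372
Dy = 1*[(-16)*(-3) - (-1)*12] - 8*[(-1)*(-3) - (-1)*(-4)] + (-4)*[(-1)*12 - (-16)*(-4)]
  = 1*(60) - 8*(-1) + (-4)*(-76) = 372
Dz = 1*[4*12 - (-16)*(-4)] - 3*[(-1)*12 - (-16)*(-4)] + 8*[(-1)*(-4) - 4*(-4)]
  = 1*(-16) - 3*(-76) + 8*(20) = 372
x = Dx/D = -372/-93 = 4, y = Dy/D = 372/-93 = -4, z = Dz/D = 372/-93 = -4
Check eq1: (1)(4) + (3)(-4) + (-4)(-4) = 8 = 8 ✓
Check eq2: (-1)(4) + (4)(-4) + (-1)(-4) = -16 = -16 ✓
Check eq3: (-4)(4) + (-4)(-4) + (-3)(-4) = 12 = 12 ✓

x = 4, y = -4, z = -4


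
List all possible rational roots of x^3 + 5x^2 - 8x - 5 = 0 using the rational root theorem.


Rational root theorem: possible roots are ±p/q where:
  p divides the constant term (-5): p ∈ {1, 5}
  q divides the leading coefficient (1): q ∈ {1}

All possible rational roots: -5, -1, 1, 5

-5, -1, 1, 5


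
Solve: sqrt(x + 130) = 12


Square both sides: x + 130 = 12^2 = 144
x = 144 - 130 = 14
x = 14
Check: sqrt(1*14 + 130) = sqrt(144) = 12 ✓

x = 14


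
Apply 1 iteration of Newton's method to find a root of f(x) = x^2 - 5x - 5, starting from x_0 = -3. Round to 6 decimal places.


Newton's method: x_(n+1) = x_n - f(x_n)/f'(x_n)
f(x) = x^2 - 5x - 5
f'(x) = 2x - 5

Iteration 1:
  f(-3.000000) = 19.000000
  f'(-3.000000) = -11.000000
  x_1 = -3.000000 - (19.000000)/(-11.000000) = -1.272727

x_1 = -1.272727


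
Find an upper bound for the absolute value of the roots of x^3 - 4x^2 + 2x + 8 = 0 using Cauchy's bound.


Cauchy's bound: all roots r satisfy |r| <= 1 + max(|a_i/a_n|) for i = 0,...,n-1
where a_n is the leading coefficient.

Coefficients: [1, -4, 2, 8]
Leading coefficient a_n = 1
Ratios |a_i/a_n|: 4, 2, 8
Maximum ratio: 8
Cauchy's bound: |r| <= 1 + 8 = 9

Upper bound = 9


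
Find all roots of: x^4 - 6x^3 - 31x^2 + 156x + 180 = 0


Let p(x) = x^4 - 6x^3 - 31x^2 + 156x + 180. By the rational root theorem (leading coefficient 1), any rational root is an integer divisor of 180: try ±1, ±2, ... in turn.
Test x = 1: value = 300 ≠ 0.
Test x = -1: value = 0 ✓, so (x + 1) is a factor.
Synthetic division by (x + 1): bring down 1; 1(-1) - 6 = -7; (-7)(-1) - 31 = -24; (-24)(-1) + 156 = 180; 180(-1) + 180 = 0 → quotient x^3 - 7x^2 - 24x + 180, remainder 0.
Continue with the quotient x^3 - 7x^2 - 24x + 180 (candidates must divide 180; re-test x = -1 first in case it repeats).
Test x = -1: value = 196 ≠ 0.
Test x = 2: value = 112 ≠ 0.
Test x = -2: value = 192 ≠ 0.
Test x = 3: value = 72 ≠ 0.
Test x = -3: value = 162 ≠ 0.
Test x = 4: value = 36 ≠ 0.
Test x = -4: value = 100 ≠ 0.
Test x = 5: value = 10 ≠ 0.
Test x = -5: value = 0 ✓, so (x + 5) is a factor.
Synthetic division by (x + 5): bring down 1; 1(-5) - 7 = -12; (-12)(-5) - 24 = 36; 36(-5) + 180 = 0 → quotient x^2 - 12x + 36, remainder 0.
Solve the quadratic x^2 - 12x + 36 = 0: discriminant = (-12)^2 - 4(1)(36) = 144 - 144 = 0.
Discriminant = 0, so a double root: x = 12/2 = 6.
Collecting all roots found:

x = -5, x = -1, x = 6 (multiplicity 2)


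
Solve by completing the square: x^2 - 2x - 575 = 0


Start: x^2 - 2x - 575 = 0
Move constant: x^2 - 2x = 575
Half of -2 is -1, squared is 1
Add 1 to both sides: x^2 - 2x + 1 = 576
(x - 1)^2 = 576
x - 1 = ±24
x = 1 + 24 = 25 or x = 1 - 24 = -23

x = -23, x = 25


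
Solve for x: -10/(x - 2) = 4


Multiply both sides by (x - 2): -10 = 4(x - 2)
Distribute: -10 = 4x - 8
4x = -10 + 8 = -2
x = -1/2

x = -1/2


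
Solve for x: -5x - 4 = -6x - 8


Starting with: -5x - 4 = -6x - 8
Move all x terms to left: (-5 + 6)x = -8 + 4
Simplify: x = -4
Divide both sides by 1: x = -4

x = -4


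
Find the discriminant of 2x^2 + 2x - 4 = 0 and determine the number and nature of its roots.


For ax^2 + bx + c = 0, discriminant D = b^2 - 4ac
Here a = 2, b = 2, c = -4
D = (2)^2 - 4(2)(-4) = 4 + 32 = 36

D = 36 > 0 and is a perfect square (sqrt = 6)
The equation has 2 distinct real rational roots.

Discriminant = 36, 2 distinct real rational roots


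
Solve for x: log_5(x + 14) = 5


Convert to exponential form: x + 14 = 5^5 = 3125
x = 3125 - 14 = 3111
Check: log_5(3111 + 14) = log_5(3125) = log_5(3125) = 5 ✓

x = 3111


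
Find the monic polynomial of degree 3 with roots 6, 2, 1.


A monic polynomial with roots 6, 2, 1 is:
p(x) = (x - 6)(x - 2)(x - 1)
After multiplying by (x - 6): x - 6
After multiplying by (x - 2): x^2 - 8x + 12
After multiplying by (x - 1): x^3 - 9x^2 + 20x - 12

x^3 - 9x^2 + 20x - 12


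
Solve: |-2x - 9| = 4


An absolute value equation |expr| = 4 gives two cases:
Case 1: -2x - 9 = 4
  -2x = 13, so x = -13/2
Case 2: -2x - 9 = -4
  -2x = 5, so x = -5/2

x = -13/2, x = -5/2


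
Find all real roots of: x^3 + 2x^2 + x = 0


The constant term is 0, so x = 0 is a root. Factor out x:
  x(x^2 + 2x + 1) = 0
Solve the quadratic x^2 + 2x + 1 = 0: discriminant = 2^2 - 4(1)(1) = 4 - 4 = 0.
Discriminant = 0, so a double root: x = -2/2 = -1.

x = -1 (multiplicity 2), x = 0


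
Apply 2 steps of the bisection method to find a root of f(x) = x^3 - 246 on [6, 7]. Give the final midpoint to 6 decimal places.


f(x) = x^3 - 246
f(6) = -30 < 0
f(7) = 97 > 0

Step 1: midpoint = (6.000000 + 7.000000)/2 = 6.500000
  f(6.500000) = 28.625000
  f(mid) > 0, so root is in [6.000000, 6.500000]

Step 2: midpoint = (6.000000 + 6.500000)/2 = 6.250000
  f(6.250000) = -1.859375
  f(mid) < 0, so root is in [6.250000, 6.500000]

midpoint = 6.250000


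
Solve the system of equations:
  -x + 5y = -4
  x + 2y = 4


Using Cramer's rule:
Determinant D = (-1)(2) - (1)(5) = -2 - 5 = -7
Dx = (-4)(2) - (4)(5) = -8 - 20 = -28
Dy = (-1)(4) - (1)(-4) = -4 + 4 = 0
x = Dx/D = -28/-7 = 4
y = Dy/D = 0/-7 = 0

x = 4, y = 0


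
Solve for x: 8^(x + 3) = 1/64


Express both sides with the same base.
1/64 = 8^(-2)
Since the bases match, equate exponents: x + 3 = -2
So x = -2 - (3) = -5

x = -5


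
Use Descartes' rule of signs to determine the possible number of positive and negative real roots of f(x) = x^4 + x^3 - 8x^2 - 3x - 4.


Descartes' rule of signs:

For positive roots, count sign changes in f(x) = x^4 + x^3 - 8x^2 - 3x - 4:
Signs of coefficients: +, +, -, -, -
Number of sign changes: 1
Possible positive real roots: 1

For negative roots, examine f(-x) = x^4 - x^3 - 8x^2 + 3x - 4:
Signs of coefficients: +, -, -, +, -
Number of sign changes: 3
Possible negative real roots: 3, 1

Positive roots: 1; Negative roots: 3 or 1


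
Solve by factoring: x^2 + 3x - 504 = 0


We need two numbers that multiply to -504 and add to 3.
Those numbers are -21 and 24 (since (-21) * 24 = -504 and (-21) + 24 = 3).
So x^2 + 3x - 504 = (x - 21)(x + 24) = 0
Setting each factor to zero: x = 21 or x = -24

x = -24, x = 21


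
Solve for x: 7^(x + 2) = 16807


Express both sides with the same base.
16807 = 7^5
Since the bases match, equate exponents: x + 2 = 5
So x = 5 - (2) = 3

x = 3


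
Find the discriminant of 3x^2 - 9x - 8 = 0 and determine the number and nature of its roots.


For ax^2 + bx + c = 0, discriminant D = b^2 - 4ac
Here a = 3, b = -9, c = -8
D = (-9)^2 - 4(3)(-8) = 81 + 96 = 177

D = 177 > 0 but not a perfect square
The equation has 2 distinct real irrational roots.

Discriminant = 177, 2 distinct real irrational roots


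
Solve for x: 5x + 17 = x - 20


Starting with: 5x + 17 = x - 20
Move all x terms to left: (5 - 1)x = -20 - 17
Simplify: 4x = -37
Divide both sides by 4: x = -37/4

x = -37/4


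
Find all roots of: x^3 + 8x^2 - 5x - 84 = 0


Let p(x) = x^3 + 8x^2 - 5x - 84. By the rational root theorem (leading coefficient 1), any rational root is an integer divisor of 84: try ±1, ±2, ... in turn.
Test x = 1: value = -80 ≠ 0.
Test x = -1: value = -72 ≠ 0.
Test x = 2: value = -54 ≠ 0.
Test x = -2: value = -50 ≠ 0.
Test x = 3: value = 0 ✓, so (x - 3) is a factor.
Synthetic division by (x - 3): bring down 1; 1(3) + 8 = 11; 11(3) - 5 = 28; 28(3) - 84 = 0 → quotient x^2 + 11x + 28, remainder 0.
Solve the quadratic x^2 + 11x + 28 = 0: discriminant = 11^2 - 4(1)(28) = 121 - 112 = 9.
sqrt(9) = 3, so x = (-11 ± 3)/2: x = -4 or x = -7.
Collecting all roots found:

x = -7, x = -4, x = 3


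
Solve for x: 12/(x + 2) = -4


Multiply both sides by (x + 2): 12 = -4(x + 2)
Distribute: 12 = -4x - 8
-4x = 12 + 8 = 20
x = -5

x = -5


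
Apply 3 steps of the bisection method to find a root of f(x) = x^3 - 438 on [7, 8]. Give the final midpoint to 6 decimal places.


f(x) = x^3 - 438
f(7) = -95 < 0
f(8) = 74 > 0

Step 1: midpoint = (7.000000 + 8.000000)/2 = 7.500000
  f(7.500000) = -16.125000
  f(mid) < 0, so root is in [7.500000, 8.000000]

Step 2: midpoint = (7.500000 + 8.000000)/2 = 7.750000
  f(7.750000) = 27.484375
  f(mid) > 0, so root is in [7.500000, 7.750000]

Step 3: midpoint = (7.500000 + 7.750000)/2 = 7.625000
  f(7.625000) = 5.322266
  f(mid) > 0, so root is in [7.500000, 7.625000]

midpoint = 7.625000


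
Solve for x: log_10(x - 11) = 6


Convert to exponential form: x - 11 = 10^6 = 1000000
x = 1000000 + 11 = 1000011
Check: log_10(1000011 - 11) = log_10(1000000) = log_10(1000000) = 6 ✓

x = 1000011


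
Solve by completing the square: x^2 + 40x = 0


Start: x^2 + 40x + 0 = 0
Move constant: x^2 + 40x = 0
Half of 40 is 20, squared is 400
Add 400 to both sides: x^2 + 40x + 400 = 400
(x + 20)^2 = 400
x + 20 = ±20
x = -20 + 20 = 0 or x = -20 - 20 = -40

x = -40, x = 0


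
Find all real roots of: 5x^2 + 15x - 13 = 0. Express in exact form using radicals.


Using the quadratic formula: x = (-b ± sqrt(b^2 - 4ac)) / (2a)
Here a = 5, b = 15, c = -13
Discriminant = b^2 - 4ac = 15^2 - 4(5)(-13) = 225 + 260 = 485
Since discriminant = 485 > 0, there are two real roots.
x = (-15 ± sqrt(485)) / 10
Numerically: x ≈ 0.7023 or x ≈ -3.7023

x = (-15 + sqrt(485)) / 10 or x = (-15 - sqrt(485)) / 10


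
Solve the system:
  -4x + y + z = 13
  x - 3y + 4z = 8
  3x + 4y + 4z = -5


Using Cramer's rule. Expand each determinant along the first row.
D  = (-4)*[(-3)*4 - 4*4] - 1*[1*4 - 4*3] + 1*[1*4 - (-3)*3]
  = (-4)*(-28) - 1*(-8) + 1*(13) = 133
Dx = 13*[(-3)*4 - 4*4] - 1*[8*4 - 4*(-5)] + 1*[8*4 - (-3)*(-5)]
  = 13*(-28) - 1*(52) + 1*(17) = -399
Dy = (-4)*[8*4 - 4*(-5)] - 13*[1*4 - 4*3] + 1*[1*(-5) - 8*3]
  = (-4)*(52) - 13*(-8) + 1*(-29) = -133
Dz = (-4)*[(-3)*(-5) - 8*4] - 1*[1*(-5) - 8*3] + 13*[1*4 - (-3)*3]
  = (-4)*(-17) - 1*(-29) + 13*(13) = 266
x = Dx/D = -399/133 = -3, y = Dy/D = -133/133 = -1, z = Dz/D = 266/133 = 2
Check eq1: (-4)(-3) + (1)(-1) + (1)(2) = 13 = 13 ✓
Check eq2: (1)(-3) + (-3)(-1) + (4)(2) = 8 = 8 ✓
Check eq3: (3)(-3) + (4)(-1) + (4)(2) = -5 = -5 ✓

x = -3, y = -1, z = 2


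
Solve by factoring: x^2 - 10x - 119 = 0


We need two numbers that multiply to -119 and add to -10.
Those numbers are -17 and 7 (since (-17) * 7 = -119 and (-17) + 7 = -10).
So x^2 - 10x - 119 = (x - 17)(x + 7) = 0
Setting each factor to zero: x = 17 or x = -7

x = -7, x = 17


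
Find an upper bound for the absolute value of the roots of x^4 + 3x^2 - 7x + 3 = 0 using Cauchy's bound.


Cauchy's bound: all roots r satisfy |r| <= 1 + max(|a_i/a_n|) for i = 0,...,n-1
where a_n is the leading coefficient.

Coefficients: [1, 0, 3, -7, 3]
Leading coefficient a_n = 1
Ratios |a_i/a_n|: 0, 3, 7, 3
Maximum ratio: 7
Cauchy's bound: |r| <= 1 + 7 = 8

Upper bound = 8


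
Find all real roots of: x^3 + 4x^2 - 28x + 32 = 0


Let p(x) = x^3 + 4x^2 - 28x + 32. By the rational root theorem (leading coefficient 1), any rational root is an integer divisor of 32: try ±1, ±2, ... in turn.
Test x = 1: value = 9 ≠ 0.
Test x = -1: value = 63 ≠ 0.
Test x = 2: value = 0 ✓, so (x - 2) is a factor.
Synthetic division by (x - 2): bring down 1; 1(2) + 4 = 6; 6(2) - 28 = -16; (-16)(2) + 32 = 0 → quotient x^2 + 6x - 16, remainder 0.
Solve the quadratic x^2 + 6x - 16 = 0: discriminant = 6^2 - 4(1)(-16) = 36 + 64 = 100.
sqrt(100) = 10, so x = (-6 ± 10)/2: x = 2 or x = -8.

x = -8, x = 2 (multiplicity 2)


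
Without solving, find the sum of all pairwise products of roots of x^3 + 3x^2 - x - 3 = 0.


By Vieta's formulas for x^3 + bx^2 + cx + d = 0:
  r1 + r2 + r3 = -b/a = -3
  r1*r2 + r1*r3 + r2*r3 = c/a = -1
  r1*r2*r3 = -d/a = 3


Sum of pairwise products = -1


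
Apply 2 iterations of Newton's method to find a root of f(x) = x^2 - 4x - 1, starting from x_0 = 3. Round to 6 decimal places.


Newton's method: x_(n+1) = x_n - f(x_n)/f'(x_n)
f(x) = x^2 - 4x - 1
f'(x) = 2x - 4

Iteration 1:
  f(3.000000) = -4.000000
  f'(3.000000) = 2.000000
  x_1 = 3.000000 - (-4.000000)/(2.000000) = 5.000000

Iteration 2:
  f(5.000000) = 4.000000
  f'(5.000000) = 6.000000
  x_2 = 5.000000 - (4.000000)/(6.000000) = 4.333333

x_2 = 4.333333


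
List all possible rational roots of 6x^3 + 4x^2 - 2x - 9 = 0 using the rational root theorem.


Rational root theorem: possible roots are ±p/q where:
  p divides the constant term (-9): p ∈ {1, 3, 9}
  q divides the leading coefficient (6): q ∈ {1, 2, 3, 6}

All possible rational roots: -9, -9/2, -3, -3/2, -1, -1/2, -1/3, -1/6, 1/6, 1/3, 1/2, 1, 3/2, 3, 9/2, 9

-9, -9/2, -3, -3/2, -1, -1/2, -1/3, -1/6, 1/6, 1/3, 1/2, 1, 3/2, 3, 9/2, 9


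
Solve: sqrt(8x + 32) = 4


Square both sides: 8x + 32 = 4^2 = 16
8x = 16 - 32 = -16
x = -2
Check: sqrt(8*(-2) + 32) = sqrt(16) = 4 ✓

x = -2


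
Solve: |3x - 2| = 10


An absolute value equation |expr| = 10 gives two cases:
Case 1: 3x - 2 = 10
  3x = 12, so x = 4
Case 2: 3x - 2 = -10
  3x = -8, so x = -8/3

x = -8/3, x = 4


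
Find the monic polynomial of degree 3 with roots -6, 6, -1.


A monic polynomial with roots -6, 6, -1 is:
p(x) = (x + 6)(x - 6)(x + 1)
After multiplying by (x + 6): x + 6
After multiplying by (x - 6): x^2 - 36
After multiplying by (x + 1): x^3 + x^2 - 36x - 36

x^3 + x^2 - 36x - 36


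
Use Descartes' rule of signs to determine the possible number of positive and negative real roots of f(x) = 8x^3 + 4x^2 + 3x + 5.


Descartes' rule of signs:

For positive roots, count sign changes in f(x) = 8x^3 + 4x^2 + 3x + 5:
Signs of coefficients: +, +, +, +
Number of sign changes: 0
Possible positive real roots: 0

For negative roots, examine f(-x) = -8x^3 + 4x^2 - 3x + 5:
Signs of coefficients: -, +, -, +
Number of sign changes: 3
Possible negative real roots: 3, 1

Positive roots: 0; Negative roots: 3 or 1


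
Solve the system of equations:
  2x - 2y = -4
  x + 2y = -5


Using Cramer's rule:
Determinant D = (2)(2) - (1)(-2) = 4 + 2 = 6
Dx = (-4)(2) - (-5)(-2) = -8 - 10 = -18
Dy = (2)(-5) - (1)(-4) = -10 + 4 = -6
x = Dx/D = -18/6 = -3
y = Dy/D = -6/6 = -1

x = -3, y = -1


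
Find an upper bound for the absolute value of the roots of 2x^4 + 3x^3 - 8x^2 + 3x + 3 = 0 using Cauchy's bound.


Cauchy's bound: all roots r satisfy |r| <= 1 + max(|a_i/a_n|) for i = 0,...,n-1
where a_n is the leading coefficient.

Coefficients: [2, 3, -8, 3, 3]
Leading coefficient a_n = 2
Ratios |a_i/a_n|: 3/2, 4, 3/2, 3/2
Maximum ratio: 4
Cauchy's bound: |r| <= 1 + 4 = 5

Upper bound = 5
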